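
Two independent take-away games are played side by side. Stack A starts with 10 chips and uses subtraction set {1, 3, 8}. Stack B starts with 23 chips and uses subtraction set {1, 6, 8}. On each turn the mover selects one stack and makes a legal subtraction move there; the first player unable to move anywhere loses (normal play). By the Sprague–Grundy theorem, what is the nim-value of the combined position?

2

Stack A, S = {1, 3, 8}:
G(0) = 0
G(1) = mex{0} = 1
G(2) = mex{1} = 0
G(3) = mex{0,0} = 1
G(4) = mex{1,1} = 0
G(5) = mex{0,0} = 1
G(6) = mex{1,1} = 0
G(7) = mex{0,0} = 1
G(8) = mex{1,1,0} = 2
G(9) = mex{2,0,1} = 3
G(10) = mex{3,1,0} = 2
G_A(10) = 2.
Stack B, S = {1, 6, 8}:
n :  0  1  2  3  4  5  6  7  8  9 10 11 12 13 14 15 16 17 18 19 20 21 22 23
G :  0  1  0  1  0  1  2  0  1  0  1  0  1  2  0  1  0  1  0  1  2  0  1  0
G_B(23) = 0.
Combined Grundy value = 2 ⊕ 0 = 2.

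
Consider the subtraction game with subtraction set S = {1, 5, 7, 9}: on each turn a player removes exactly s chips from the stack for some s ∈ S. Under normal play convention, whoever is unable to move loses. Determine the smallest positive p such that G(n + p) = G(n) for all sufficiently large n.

2

G(0) = 0
G(1) = mex{0} = 1
G(2) = mex{1} = 0
G(3) = mex{0} = 1
G(4) = mex{1} = 0
G(5) = mex{0,0} = 1
G(6) = mex{1,1} = 0
G(7) = mex{0,0,0} = 1
G(8) = mex{1,1,1} = 0
G(9) = mex{0,0,0,0} = 1
G(10) = mex{1,1,1,1} = 0
G(11) = mex{0,0,0,0} = 1
G(12) = mex{1,1,1,1} = 0
G(13) = mex{0,0,0,0} = 1
G(14) = mex{1,1,1,1} = 0
G(n+2) = G(n) holds for n = 0,…,8 (a full window of length max(S) = 9), so the sequence is purely periodic with period 2.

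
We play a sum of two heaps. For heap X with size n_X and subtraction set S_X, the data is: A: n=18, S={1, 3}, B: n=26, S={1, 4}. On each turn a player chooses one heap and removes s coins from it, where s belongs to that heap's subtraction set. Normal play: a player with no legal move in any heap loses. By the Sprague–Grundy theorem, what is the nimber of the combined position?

1

Heap A, S = {1, 3}:
G(0) = 0
G(1) = mex{0} = 1
G(2) = mex{1} = 0
G(3) = mex{0,0} = 1
G(4) = mex{1,1} = 0
G(5) = mex{0,0} = 1
G(6) = mex{1,1} = 0
G(7) = mex{0,0} = 1
G(8) = mex{1,1} = 0
G(9) = mex{0,0} = 1
G(10) = mex{1,1} = 0
G(11) = mex{0,0} = 1
G(12) = mex{1,1} = 0
G(13) = mex{0,0} = 1
G(14) = mex{1,1} = 0
G(15) = mex{0,0} = 1
G(16) = mex{1,1} = 0
G(17) = mex{0,0} = 1
G(18) = mex{1,1} = 0
G_A(18) = 0.
Heap B, S = {1, 4}:
G(0) = 0
G(1) = mex{0} = 1
G(2) = mex{1} = 0
G(3) = mex{0} = 1
G(4) = mex{1,0} = 2
G(5) = mex{2,1} = 0
G(6) = mex{0,0} = 1
G(7) = mex{1,1} = 0
G(8) = mex{0,2} = 1
G(9) = mex{1,0} = 2
G(10) = mex{2,1} = 0
G(11) = mex{0,0} = 1
G(12) = mex{1,1} = 0
G(13) = mex{0,2} = 1
G(14) = mex{1,0} = 2
G(15) = mex{2,1} = 0
G(16) = mex{0,0} = 1
G(17) = mex{1,1} = 0
G(18) = mex{0,2} = 1
G(19) = mex{1,0} = 2
G(20) = mex{2,1} = 0
G(21) = mex{0,0} = 1
G(22) = mex{1,1} = 0
G(23) = mex{0,2} = 1
G(24) = mex{1,0} = 2
G(25) = mex{2,1} = 0
G(26) = mex{0,0} = 1
G_B(26) = 1.
Combined Grundy value = 0 ⊕ 1 = 1.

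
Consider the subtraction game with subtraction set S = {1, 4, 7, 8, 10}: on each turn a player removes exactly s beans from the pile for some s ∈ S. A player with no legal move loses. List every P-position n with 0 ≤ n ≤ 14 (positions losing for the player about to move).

n :  0  1  2  3  4  5  6  7  8  9 10 11 12 13 14
G :  0  1  0  1  2  0  1  2  3  2  3  0  1  3  0
P-positions are exactly the n with G(n) = 0.

0, 2, 5, 11, 14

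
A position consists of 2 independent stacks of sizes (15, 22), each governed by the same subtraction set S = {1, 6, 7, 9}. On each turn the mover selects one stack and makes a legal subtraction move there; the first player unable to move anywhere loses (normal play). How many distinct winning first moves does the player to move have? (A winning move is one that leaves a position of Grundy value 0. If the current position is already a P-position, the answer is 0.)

4

All stacks use S = {1, 6, 7, 9}:
G(0) = 0
G(1) = mex{0} = 1
G(2) = mex{1} = 0
G(3) = mex{0} = 1
G(4) = mex{1} = 0
G(5) = mex{0} = 1
G(6) = mex{1,0} = 2
G(7) = mex{2,1,0} = 3
G(8) = mex{3,0,1} = 2
G(9) = mex{2,1,0,0} = 3
G(10) = mex{3,0,1,1} = 2
G(11) = mex{2,1,0,0} = 3
G(12) = mex{3,2,1,1} = 0
G(13) = mex{0,3,2,0} = 1
G(14) = mex{1,2,3,1} = 0
G(15) = mex{0,3,2,2} = 1
G(16) = mex{1,2,3,3} = 0
G(17) = mex{0,3,2,2} = 1
G(18) = mex{1,0,3,3} = 2
G(19) = mex{2,1,0,2} = 3
G(20) = mex{3,0,1,3} = 2
G(21) = mex{2,1,0,0} = 3
G(22) = mex{3,0,1,1} = 2
Stack A: G(15) = 1.
Stack B: G(22) = 2.
Combined Grundy value = 1 ⊕ 2 = 3.
A winning move leaves total XOR = 0, i.e. changes one component's Grundy value g to g ⊕ X where X is the current total.
Stack A: need g' = 1⊕3 = 2. Options: 15−1→G=0, 15−6→G=3, 15−7→G=2, 15−9→G=2. Hits: 2.
Stack B: need g' = 2⊕3 = 1. Options: 22−1→G=3, 22−6→G=0, 22−7→G=1, 22−9→G=1. Hits: 2.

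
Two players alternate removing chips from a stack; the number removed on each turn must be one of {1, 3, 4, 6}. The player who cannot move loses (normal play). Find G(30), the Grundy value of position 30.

G(0) = 0
G(1) = mex{0} = 1
G(2) = mex{1} = 0
G(3) = mex{0,0} = 1
G(4) = mex{1,1,0} = 2
G(5) = mex{2,0,1} = 3
G(6) = mex{3,1,0,0} = 2
G(7) = mex{2,2,1,1} = 0
G(8) = mex{0,3,2,0} = 1
G(9) = mex{1,2,3,1} = 0
G(10) = mex{0,0,2,2} = 1
G(11) = mex{1,1,0,3} = 2
G(12) = mex{2,0,1,2} = 3
G(13) = mex{3,1,0,0} = 2
G(14) = mex{2,2,1,1} = 0
G(15) = mex{0,3,2,0} = 1
G(16) = mex{1,2,3,1} = 0
G(17) = mex{0,0,2,2} = 1
G(18) = mex{1,1,0,3} = 2
G(19) = mex{2,0,1,2} = 3
G(20) = mex{3,1,0,0} = 2
G(21) = mex{2,2,1,1} = 0
G(22) = mex{0,3,2,0} = 1
G(23) = mex{1,2,3,1} = 0
G(24) = mex{0,0,2,2} = 1
G(25) = mex{1,1,0,3} = 2
G(26) = mex{2,0,1,2} = 3
G(27) = mex{3,1,0,0} = 2
G(28) = mex{2,2,1,1} = 0
G(29) = mex{0,3,2,0} = 1
G(30) = mex{1,2,3,1} = 0

0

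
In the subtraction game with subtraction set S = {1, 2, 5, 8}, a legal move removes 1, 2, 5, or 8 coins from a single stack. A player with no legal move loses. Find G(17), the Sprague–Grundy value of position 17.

2

G(0) = 0
G(1) = mex{0} = 1
G(2) = mex{1,0} = 2
G(3) = mex{2,1} = 0
G(4) = mex{0,2} = 1
G(5) = mex{1,0,0} = 2
G(6) = mex{2,1,1} = 0
G(7) = mex{0,2,2} = 1
G(8) = mex{1,0,0,0} = 2
G(9) = mex{2,1,1,1} = 0
G(10) = mex{0,2,2,2} = 1
G(11) = mex{1,0,0,0} = 2
G(12) = mex{2,1,1,1} = 0
G(13) = mex{0,2,2,2} = 1
G(14) = mex{1,0,0,0} = 2
G(15) = mex{2,1,1,1} = 0
G(16) = mex{0,2,2,2} = 1
G(17) = mex{1,0,0,0} = 2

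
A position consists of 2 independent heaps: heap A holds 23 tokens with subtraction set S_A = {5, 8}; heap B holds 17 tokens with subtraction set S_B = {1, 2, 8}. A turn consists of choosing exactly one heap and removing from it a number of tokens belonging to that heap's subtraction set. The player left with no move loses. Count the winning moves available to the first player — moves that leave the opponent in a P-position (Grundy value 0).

0

Heap A, S = {5, 8}:
n :  0  1  2  3  4  5  6  7  8  9 10 11 12 13 14 15 16 17 18 19 20 21 22 23
G :  0  0  0  0  0  1  1  1  1  1  2  2  2  0  0  0  0  0  1  1  1  1  1  2
G_A(23) = 2.
Heap B, S = {1, 2, 8}:
G(0) = 0
G(1) = mex{0} = 1
G(2) = mex{1,0} = 2
G(3) = mex{2,1} = 0
G(4) = mex{0,2} = 1
G(5) = mex{1,0} = 2
G(6) = mex{2,1} = 0
G(7) = mex{0,2} = 1
G(8) = mex{1,0,0} = 2
G(9) = mex{2,1,1} = 0
G(10) = mex{0,2,2} = 1
G(11) = mex{1,0,0} = 2
G(12) = mex{2,1,1} = 0
G(13) = mex{0,2,2} = 1
G(14) = mex{1,0,0} = 2
G(15) = mex{2,1,1} = 0
G(16) = mex{0,2,2} = 1
G(17) = mex{1,0,0} = 2
G_B(17) = 2.
Combined Grundy value = 2 ⊕ 2 = 0.
A winning move leaves total XOR = 0, i.e. changes one component's Grundy value g to g ⊕ X where X is the current total.
Heap A: target g' = 2⊕0 = 2, but every legal move changes the Grundy value (mex property), so 0 moves.
Heap B: target g' = 2⊕0 = 2, but every legal move changes the Grundy value (mex property), so 0 moves.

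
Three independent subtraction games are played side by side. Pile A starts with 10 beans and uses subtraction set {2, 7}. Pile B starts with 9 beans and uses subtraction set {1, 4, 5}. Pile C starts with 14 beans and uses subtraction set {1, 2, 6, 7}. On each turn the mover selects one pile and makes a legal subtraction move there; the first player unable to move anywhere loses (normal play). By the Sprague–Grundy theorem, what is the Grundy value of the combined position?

2

Pile A, S = {2, 7}:
G(0) = 0
G(1) = mex{} = 0
G(2) = mex{0} = 1
G(3) = mex{0} = 1
G(4) = mex{1} = 0
G(5) = mex{1} = 0
G(6) = mex{0} = 1
G(7) = mex{0,0} = 1
G(8) = mex{1,0} = 2
G(9) = mex{1,1} = 0
G(10) = mex{2,1} = 0
G_A(10) = 0.
Pile B, S = {1, 4, 5}:
G(0) = 0
G(1) = mex{0} = 1
G(2) = mex{1} = 0
G(3) = mex{0} = 1
G(4) = mex{1,0} = 2
G(5) = mex{2,1,0} = 3
G(6) = mex{3,0,1} = 2
G(7) = mex{2,1,0} = 3
G(8) = mex{3,2,1} = 0
G(9) = mex{0,3,2} = 1
G_B(9) = 1.
Pile C, S = {1, 2, 6, 7}:
G(0) = 0
G(1) = mex{0} = 1
G(2) = mex{1,0} = 2
G(3) = mex{2,1} = 0
G(4) = mex{0,2} = 1
G(5) = mex{1,0} = 2
G(6) = mex{2,1,0} = 3
G(7) = mex{3,2,1,0} = 4
G(8) = mex{4,3,2,1} = 0
G(9) = mex{0,4,0,2} = 1
G(10) = mex{1,0,1,0} = 2
G(11) = mex{2,1,2,1} = 0
G(12) = mex{0,2,3,2} = 1
G(13) = mex{1,0,4,3} = 2
G(14) = mex{2,1,0,4} = 3
G_C(14) = 3.
Combined Grundy value = 0 ⊕ 1 ⊕ 3 = 2.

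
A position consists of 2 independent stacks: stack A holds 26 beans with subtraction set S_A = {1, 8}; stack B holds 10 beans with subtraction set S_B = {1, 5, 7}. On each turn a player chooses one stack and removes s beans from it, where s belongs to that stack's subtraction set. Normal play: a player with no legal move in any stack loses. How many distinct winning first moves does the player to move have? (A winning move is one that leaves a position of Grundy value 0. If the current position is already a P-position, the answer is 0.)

Stack A, S = {1, 8}:
G(0) = 0
G(1) = mex{0} = 1
G(2) = mex{1} = 0
G(3) = mex{0} = 1
G(4) = mex{1} = 0
G(5) = mex{0} = 1
G(6) = mex{1} = 0
G(7) = mex{0} = 1
G(8) = mex{1,0} = 2
G(9) = mex{2,1} = 0
G(10) = mex{0,0} = 1
G(11) = mex{1,1} = 0
G(12) = mex{0,0} = 1
G(13) = mex{1,1} = 0
G(14) = mex{0,0} = 1
G(15) = mex{1,1} = 0
G(16) = mex{0,2} = 1
G(17) = mex{1,0} = 2
G(18) = mex{2,1} = 0
G(19) = mex{0,0} = 1
G(20) = mex{1,1} = 0
G(21) = mex{0,0} = 1
G(22) = mex{1,1} = 0
G(23) = mex{0,0} = 1
G(24) = mex{1,1} = 0
G(25) = mex{0,2} = 1
G(26) = mex{1,0} = 2
G_A(26) = 2.
Stack B, S = {1, 5, 7}:
n :  0  1  2  3  4  5  6  7  8  9 10
G :  0  1  0  1  0  1  0  1  0  1  0
G_B(10) = 0.
Combined Grundy value = 2 ⊕ 0 = 2.
A winning move leaves total XOR = 0, i.e. changes one component's Grundy value g to g ⊕ X where X is the current total.
Stack A: need g' = 2⊕2 = 0. Options: 26−1→G=1, 26−8→G=0. Hits: 1.
Stack B: need g' = 0⊕2 = 2. Options: 10−1→G=1, 10−5→G=1, 10−7→G=1. Hits: 0.

1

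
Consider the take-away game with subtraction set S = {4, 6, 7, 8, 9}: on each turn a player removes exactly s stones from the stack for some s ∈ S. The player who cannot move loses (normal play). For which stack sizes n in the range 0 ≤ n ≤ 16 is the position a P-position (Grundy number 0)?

n :  0  1  2  3  4  5  6  7  8  9 10 11 12 13 14 15 16
G :  0  0  0  0  1  1  1  1  2  2  2  2  3  0  0  0  0
P-positions are exactly the n with G(n) = 0.

0, 1, 2, 3, 13, 14, 15, 16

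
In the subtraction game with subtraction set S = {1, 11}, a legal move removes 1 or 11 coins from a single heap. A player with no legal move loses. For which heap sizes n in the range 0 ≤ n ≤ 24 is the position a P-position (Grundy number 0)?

0, 2, 4, 6, 8, 10, 12, 14, 16, 18, 20, 22, 24

G(0) = 0
G(1) = mex{0} = 1
G(2) = mex{1} = 0
G(3) = mex{0} = 1
G(4) = mex{1} = 0
G(5) = mex{0} = 1
G(6) = mex{1} = 0
G(7) = mex{0} = 1
G(8) = mex{1} = 0
G(9) = mex{0} = 1
G(10) = mex{1} = 0
G(11) = mex{0,0} = 1
G(12) = mex{1,1} = 0
G(13) = mex{0,0} = 1
G(14) = mex{1,1} = 0
G(15) = mex{0,0} = 1
G(16) = mex{1,1} = 0
G(17) = mex{0,0} = 1
G(18) = mex{1,1} = 0
G(19) = mex{0,0} = 1
G(20) = mex{1,1} = 0
G(21) = mex{0,0} = 1
G(22) = mex{1,1} = 0
G(23) = mex{0,0} = 1
G(24) = mex{1,1} = 0
P-positions are exactly the n with G(n) = 0.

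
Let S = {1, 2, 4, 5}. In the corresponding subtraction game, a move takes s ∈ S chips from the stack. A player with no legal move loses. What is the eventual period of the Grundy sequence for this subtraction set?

3

G(0) = 0
G(1) = mex{0} = 1
G(2) = mex{1,0} = 2
G(3) = mex{2,1} = 0
G(4) = mex{0,2,0} = 1
G(5) = mex{1,0,1,0} = 2
G(6) = mex{2,1,2,1} = 0
G(7) = mex{0,2,0,2} = 1
G(8) = mex{1,0,1,0} = 2
G(9) = mex{2,1,2,1} = 0
G(10) = mex{0,2,0,2} = 1
G(11) = mex{1,0,1,0} = 2
G(12) = mex{2,1,2,1} = 0
G(13) = mex{0,2,0,2} = 1
G(14) = mex{1,0,1,0} = 2
G(n+3) = G(n) holds for n = 0,…,4 (a full window of length max(S) = 5), so the sequence is purely periodic with period 3.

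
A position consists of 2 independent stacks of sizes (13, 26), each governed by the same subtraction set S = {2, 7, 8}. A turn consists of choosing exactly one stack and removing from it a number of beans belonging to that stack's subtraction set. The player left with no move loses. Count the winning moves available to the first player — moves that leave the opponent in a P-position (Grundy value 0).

All stacks use S = {2, 7, 8}:
G(0) = 0
G(1) = mex{} = 0
G(2) = mex{0} = 1
G(3) = mex{0} = 1
G(4) = mex{1} = 0
G(5) = mex{1} = 0
G(6) = mex{0} = 1
G(7) = mex{0,0} = 1
G(8) = mex{1,0,0} = 2
G(9) = mex{1,1,0} = 2
G(10) = mex{2,1,1} = 0
G(11) = mex{2,0,1} = 3
G(12) = mex{0,0,0} = 1
G(13) = mex{3,1,0} = 2
G(14) = mex{1,1,1} = 0
G(15) = mex{2,2,1} = 0
G(16) = mex{0,2,2} = 1
G(17) = mex{0,0,2} = 1
G(18) = mex{1,3,0} = 2
G(19) = mex{1,1,3} = 0
G(20) = mex{2,2,1} = 0
G(21) = mex{0,0,2} = 1
G(22) = mex{0,0,0} = 1
G(23) = mex{1,1,0} = 2
G(24) = mex{1,1,1} = 0
G(25) = mex{2,2,1} = 0
G(26) = mex{0,0,2} = 1
Stack A: G(13) = 2.
Stack B: G(26) = 1.
Combined Grundy value = 2 ⊕ 1 = 3.
A winning move leaves total XOR = 0, i.e. changes one component's Grundy value g to g ⊕ X where X is the current total.
Stack A: need g' = 2⊕3 = 1. Options: 13−2→G=3, 13−7→G=1, 13−8→G=0. Hits: 1.
Stack B: need g' = 1⊕3 = 2. Options: 26−2→G=0, 26−7→G=0, 26−8→G=2. Hits: 1.

2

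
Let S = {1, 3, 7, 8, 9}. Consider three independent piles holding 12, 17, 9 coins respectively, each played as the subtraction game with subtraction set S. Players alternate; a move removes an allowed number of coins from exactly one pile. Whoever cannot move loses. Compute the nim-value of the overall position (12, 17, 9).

0

All piles use S = {1, 3, 7, 8, 9}:
G(0) = 0
G(1) = mex{0} = 1
G(2) = mex{1} = 0
G(3) = mex{0,0} = 1
G(4) = mex{1,1} = 0
G(5) = mex{0,0} = 1
G(6) = mex{1,1} = 0
G(7) = mex{0,0,0} = 1
G(8) = mex{1,1,1,0} = 2
G(9) = mex{2,0,0,1,0} = 3
G(10) = mex{3,1,1,0,1} = 2
G(11) = mex{2,2,0,1,0} = 3
G(12) = mex{3,3,1,0,1} = 2
G(13) = mex{2,2,0,1,0} = 3
G(14) = mex{3,3,1,0,1} = 2
G(15) = mex{2,2,2,1,0} = 3
G(16) = mex{3,3,3,2,1} = 0
G(17) = mex{0,2,2,3,2} = 1
Pile A: G(12) = 2.
Pile B: G(17) = 1.
Pile C: G(9) = 3.
Combined Grundy value = 2 ⊕ 1 ⊕ 3 = 0.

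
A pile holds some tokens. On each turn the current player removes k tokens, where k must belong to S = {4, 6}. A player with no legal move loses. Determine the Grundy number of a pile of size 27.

1

G(0) = 0
G(1) = mex{} = 0
G(2) = mex{} = 0
G(3) = mex{} = 0
G(4) = mex{0} = 1
G(5) = mex{0} = 1
G(6) = mex{0,0} = 1
G(7) = mex{0,0} = 1
G(8) = mex{1,0} = 2
G(9) = mex{1,0} = 2
G(10) = mex{1,1} = 0
G(11) = mex{1,1} = 0
G(12) = mex{2,1} = 0
G(13) = mex{2,1} = 0
G(14) = mex{0,2} = 1
G(15) = mex{0,2} = 1
G(16) = mex{0,0} = 1
G(17) = mex{0,0} = 1
G(18) = mex{1,0} = 2
G(19) = mex{1,0} = 2
G(20) = mex{1,1} = 0
G(21) = mex{1,1} = 0
G(22) = mex{2,1} = 0
G(23) = mex{2,1} = 0
G(24) = mex{0,2} = 1
G(25) = mex{0,2} = 1
G(26) = mex{0,0} = 1
G(27) = mex{0,0} = 1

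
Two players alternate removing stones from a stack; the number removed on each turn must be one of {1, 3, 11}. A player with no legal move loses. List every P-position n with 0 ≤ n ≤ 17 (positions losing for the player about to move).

0, 2, 4, 6, 8, 10, 12, 14, 16

G(0) = 0
G(1) = mex{0} = 1
G(2) = mex{1} = 0
G(3) = mex{0,0} = 1
G(4) = mex{1,1} = 0
G(5) = mex{0,0} = 1
G(6) = mex{1,1} = 0
G(7) = mex{0,0} = 1
G(8) = mex{1,1} = 0
G(9) = mex{0,0} = 1
G(10) = mex{1,1} = 0
G(11) = mex{0,0,0} = 1
G(12) = mex{1,1,1} = 0
G(13) = mex{0,0,0} = 1
G(14) = mex{1,1,1} = 0
G(15) = mex{0,0,0} = 1
G(16) = mex{1,1,1} = 0
G(17) = mex{0,0,0} = 1
P-positions are exactly the n with G(n) = 0.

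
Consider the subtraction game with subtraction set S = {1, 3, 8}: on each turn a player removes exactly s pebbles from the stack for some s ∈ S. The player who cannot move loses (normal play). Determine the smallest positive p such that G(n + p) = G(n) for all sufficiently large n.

11

n :  0  1  2  3  4  5  6  7  8  9 10 11 12 13 14 15 16 17 18 19 20 21 22 23
G :  0  1  0  1  0  1  0  1  2  3  2  0  1  0  1  0  1  0  1  2  3  2  0  1
G(n+11) = G(n) holds for n = 0,…,7 (a full window of length max(S) = 8), so the sequence is purely periodic with period 11.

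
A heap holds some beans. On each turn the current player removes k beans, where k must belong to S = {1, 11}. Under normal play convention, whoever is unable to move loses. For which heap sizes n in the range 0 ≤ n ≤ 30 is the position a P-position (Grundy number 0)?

G(0) = 0
G(1) = mex{0} = 1
G(2) = mex{1} = 0
G(3) = mex{0} = 1
G(4) = mex{1} = 0
G(5) = mex{0} = 1
G(6) = mex{1} = 0
G(7) = mex{0} = 1
G(8) = mex{1} = 0
G(9) = mex{0} = 1
G(10) = mex{1} = 0
G(11) = mex{0,0} = 1
G(12) = mex{1,1} = 0
G(13) = mex{0,0} = 1
G(14) = mex{1,1} = 0
G(15) = mex{0,0} = 1
G(16) = mex{1,1} = 0
G(17) = mex{0,0} = 1
G(18) = mex{1,1} = 0
G(19) = mex{0,0} = 1
G(20) = mex{1,1} = 0
G(21) = mex{0,0} = 1
G(22) = mex{1,1} = 0
G(23) = mex{0,0} = 1
G(24) = mex{1,1} = 0
G(25) = mex{0,0} = 1
G(26) = mex{1,1} = 0
G(27) = mex{0,0} = 1
G(28) = mex{1,1} = 0
G(29) = mex{0,0} = 1
G(30) = mex{1,1} = 0
P-positions are exactly the n with G(n) = 0.

0, 2, 4, 6, 8, 10, 12, 14, 16, 18, 20, 22, 24, 26, 28, 30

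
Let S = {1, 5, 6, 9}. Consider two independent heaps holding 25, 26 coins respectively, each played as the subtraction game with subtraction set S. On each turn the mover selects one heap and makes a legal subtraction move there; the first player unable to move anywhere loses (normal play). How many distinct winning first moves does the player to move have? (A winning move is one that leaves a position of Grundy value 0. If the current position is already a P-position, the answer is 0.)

All heaps use S = {1, 5, 6, 9}:
G(0) = 0
G(1) = mex{0} = 1
G(2) = mex{1} = 0
G(3) = mex{0} = 1
G(4) = mex{1} = 0
G(5) = mex{0,0} = 1
G(6) = mex{1,1,0} = 2
G(7) = mex{2,0,1} = 3
G(8) = mex{3,1,0} = 2
G(9) = mex{2,0,1,0} = 3
G(10) = mex{3,1,0,1} = 2
G(11) = mex{2,2,1,0} = 3
G(12) = mex{3,3,2,1} = 0
G(13) = mex{0,2,3,0} = 1
G(14) = mex{1,3,2,1} = 0
G(15) = mex{0,2,3,2} = 1
G(16) = mex{1,3,2,3} = 0
G(17) = mex{0,0,3,2} = 1
G(18) = mex{1,1,0,3} = 2
G(19) = mex{2,0,1,2} = 3
G(20) = mex{3,1,0,3} = 2
G(21) = mex{2,0,1,0} = 3
G(22) = mex{3,1,0,1} = 2
G(23) = mex{2,2,1,0} = 3
G(24) = mex{3,3,2,1} = 0
G(25) = mex{0,2,3,0} = 1
G(26) = mex{1,3,2,1} = 0
Heap A: G(25) = 1.
Heap B: G(26) = 0.
Combined Grundy value = 1 ⊕ 0 = 1.
A winning move leaves total XOR = 0, i.e. changes one component's Grundy value g to g ⊕ X where X is the current total.
Heap A: need g' = 1⊕1 = 0. Options: 25−1→G=0, 25−5→G=2, 25−6→G=3, 25−9→G=0. Hits: 2.
Heap B: need g' = 0⊕1 = 1. Options: 26−1→G=1, 26−5→G=3, 26−6→G=2, 26−9→G=1. Hits: 2.

4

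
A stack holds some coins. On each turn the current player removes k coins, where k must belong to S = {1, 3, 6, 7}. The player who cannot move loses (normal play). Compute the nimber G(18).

n :  0  1  2  3  4  5  6  7  8  9 10 11 12 13 14 15 16 17 18
G :  0  1  0  1  0  1  2  3  2  3  2  3  0  1  0  1  0  1  2

2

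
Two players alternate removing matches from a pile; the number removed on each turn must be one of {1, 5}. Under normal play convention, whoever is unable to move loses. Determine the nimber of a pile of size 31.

1

G(0) = 0
G(1) = mex{0} = 1
G(2) = mex{1} = 0
G(3) = mex{0} = 1
G(4) = mex{1} = 0
G(5) = mex{0,0} = 1
G(6) = mex{1,1} = 0
G(7) = mex{0,0} = 1
G(8) = mex{1,1} = 0
G(9) = mex{0,0} = 1
G(10) = mex{1,1} = 0
G(11) = mex{0,0} = 1
G(12) = mex{1,1} = 0
G(13) = mex{0,0} = 1
G(14) = mex{1,1} = 0
G(15) = mex{0,0} = 1
G(16) = mex{1,1} = 0
G(17) = mex{0,0} = 1
G(18) = mex{1,1} = 0
G(19) = mex{0,0} = 1
G(20) = mex{1,1} = 0
G(21) = mex{0,0} = 1
G(22) = mex{1,1} = 0
G(23) = mex{0,0} = 1
G(24) = mex{1,1} = 0
G(25) = mex{0,0} = 1
G(26) = mex{1,1} = 0
G(27) = mex{0,0} = 1
G(28) = mex{1,1} = 0
G(29) = mex{0,0} = 1
G(30) = mex{1,1} = 0
G(31) = mex{0,0} = 1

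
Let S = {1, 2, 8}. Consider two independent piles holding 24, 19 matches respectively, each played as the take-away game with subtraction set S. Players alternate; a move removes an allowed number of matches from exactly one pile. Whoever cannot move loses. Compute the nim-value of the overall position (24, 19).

1

All piles use S = {1, 2, 8}:
G(0) = 0
G(1) = mex{0} = 1
G(2) = mex{1,0} = 2
G(3) = mex{2,1} = 0
G(4) = mex{0,2} = 1
G(5) = mex{1,0} = 2
G(6) = mex{2,1} = 0
G(7) = mex{0,2} = 1
G(8) = mex{1,0,0} = 2
G(9) = mex{2,1,1} = 0
G(10) = mex{0,2,2} = 1
G(11) = mex{1,0,0} = 2
G(12) = mex{2,1,1} = 0
G(13) = mex{0,2,2} = 1
G(14) = mex{1,0,0} = 2
G(15) = mex{2,1,1} = 0
G(16) = mex{0,2,2} = 1
G(17) = mex{1,0,0} = 2
G(18) = mex{2,1,1} = 0
G(19) = mex{0,2,2} = 1
G(20) = mex{1,0,0} = 2
G(21) = mex{2,1,1} = 0
G(22) = mex{0,2,2} = 1
G(23) = mex{1,0,0} = 2
G(24) = mex{2,1,1} = 0
Pile A: G(24) = 0.
Pile B: G(19) = 1.
Combined Grundy value = 0 ⊕ 1 = 1.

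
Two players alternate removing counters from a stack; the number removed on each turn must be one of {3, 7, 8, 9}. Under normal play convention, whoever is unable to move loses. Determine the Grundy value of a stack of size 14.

G(0) = 0
G(1) = mex{} = 0
G(2) = mex{} = 0
G(3) = mex{0} = 1
G(4) = mex{0} = 1
G(5) = mex{0} = 1
G(6) = mex{1} = 0
G(7) = mex{1,0} = 2
G(8) = mex{1,0,0} = 2
G(9) = mex{0,0,0,0} = 1
G(10) = mex{2,1,0,0} = 3
G(11) = mex{2,1,1,0} = 3
G(12) = mex{1,1,1,1} = 0
G(13) = mex{3,0,1,1} = 2
G(14) = mex{3,2,0,1} = 4

4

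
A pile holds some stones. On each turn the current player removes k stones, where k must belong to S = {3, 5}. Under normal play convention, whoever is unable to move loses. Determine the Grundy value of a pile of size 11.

1

G(0) = 0
G(1) = mex{} = 0
G(2) = mex{} = 0
G(3) = mex{0} = 1
G(4) = mex{0} = 1
G(5) = mex{0,0} = 1
G(6) = mex{1,0} = 2
G(7) = mex{1,0} = 2
G(8) = mex{1,1} = 0
G(9) = mex{2,1} = 0
G(10) = mex{2,1} = 0
G(11) = mex{0,2} = 1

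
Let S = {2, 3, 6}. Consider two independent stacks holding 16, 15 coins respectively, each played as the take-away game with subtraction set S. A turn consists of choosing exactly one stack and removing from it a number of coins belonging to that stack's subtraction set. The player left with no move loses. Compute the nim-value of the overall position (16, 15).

2

All stacks use S = {2, 3, 6}:
G(0) = 0
G(1) = mex{} = 0
G(2) = mex{0} = 1
G(3) = mex{0,0} = 1
G(4) = mex{1,0} = 2
G(5) = mex{1,1} = 0
G(6) = mex{2,1,0} = 3
G(7) = mex{0,2,0} = 1
G(8) = mex{3,0,1} = 2
G(9) = mex{1,3,1} = 0
G(10) = mex{2,1,2} = 0
G(11) = mex{0,2,0} = 1
G(12) = mex{0,0,3} = 1
G(13) = mex{1,0,1} = 2
G(14) = mex{1,1,2} = 0
G(15) = mex{2,1,0} = 3
G(16) = mex{0,2,0} = 1
Stack A: G(16) = 1.
Stack B: G(15) = 3.
Combined Grundy value = 1 ⊕ 3 = 2.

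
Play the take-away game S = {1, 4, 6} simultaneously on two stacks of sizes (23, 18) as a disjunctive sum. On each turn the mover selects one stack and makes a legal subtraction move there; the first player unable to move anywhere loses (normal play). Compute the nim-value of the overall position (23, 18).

All stacks use S = {1, 4, 6}:
G(0) = 0
G(1) = mex{0} = 1
G(2) = mex{1} = 0
G(3) = mex{0} = 1
G(4) = mex{1,0} = 2
G(5) = mex{2,1} = 0
G(6) = mex{0,0,0} = 1
G(7) = mex{1,1,1} = 0
G(8) = mex{0,2,0} = 1
G(9) = mex{1,0,1} = 2
G(10) = mex{2,1,2} = 0
G(11) = mex{0,0,0} = 1
G(12) = mex{1,1,1} = 0
G(13) = mex{0,2,0} = 1
G(14) = mex{1,0,1} = 2
G(15) = mex{2,1,2} = 0
G(16) = mex{0,0,0} = 1
G(17) = mex{1,1,1} = 0
G(18) = mex{0,2,0} = 1
G(19) = mex{1,0,1} = 2
G(20) = mex{2,1,2} = 0
G(21) = mex{0,0,0} = 1
G(22) = mex{1,1,1} = 0
G(23) = mex{0,2,0} = 1
Stack A: G(23) = 1.
Stack B: G(18) = 1.
Combined Grundy value = 1 ⊕ 1 = 0.

0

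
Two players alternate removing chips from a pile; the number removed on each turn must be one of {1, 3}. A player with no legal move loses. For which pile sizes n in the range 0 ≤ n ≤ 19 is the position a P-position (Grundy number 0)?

0, 2, 4, 6, 8, 10, 12, 14, 16, 18

G(0) = 0
G(1) = mex{0} = 1
G(2) = mex{1} = 0
G(3) = mex{0,0} = 1
G(4) = mex{1,1} = 0
G(5) = mex{0,0} = 1
G(6) = mex{1,1} = 0
G(7) = mex{0,0} = 1
G(8) = mex{1,1} = 0
G(9) = mex{0,0} = 1
G(10) = mex{1,1} = 0
G(11) = mex{0,0} = 1
G(12) = mex{1,1} = 0
G(13) = mex{0,0} = 1
G(14) = mex{1,1} = 0
G(15) = mex{0,0} = 1
G(16) = mex{1,1} = 0
G(17) = mex{0,0} = 1
G(18) = mex{1,1} = 0
G(19) = mex{0,0} = 1
P-positions are exactly the n with G(n) = 0.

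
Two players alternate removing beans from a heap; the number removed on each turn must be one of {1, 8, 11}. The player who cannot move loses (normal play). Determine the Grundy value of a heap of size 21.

0

n :  0  1  2  3  4  5  6  7  8  9 10 11 12 13 14 15 16 17 18 19 20 21
G :  0  1  0  1  0  1  0  1  2  0  1  2  3  2  3  2  0  1  0  1  2  0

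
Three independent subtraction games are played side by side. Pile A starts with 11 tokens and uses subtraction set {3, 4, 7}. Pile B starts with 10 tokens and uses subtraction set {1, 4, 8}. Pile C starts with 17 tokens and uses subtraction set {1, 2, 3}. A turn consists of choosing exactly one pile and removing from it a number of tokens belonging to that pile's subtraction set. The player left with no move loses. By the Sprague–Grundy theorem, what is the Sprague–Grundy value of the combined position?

2

Pile A, S = {3, 4, 7}:
G(0) = 0
G(1) = mex{} = 0
G(2) = mex{} = 0
G(3) = mex{0} = 1
G(4) = mex{0,0} = 1
G(5) = mex{0,0} = 1
G(6) = mex{1,0} = 2
G(7) = mex{1,1,0} = 2
G(8) = mex{1,1,0} = 2
G(9) = mex{2,1,0} = 3
G(10) = mex{2,2,1} = 0
G(11) = mex{2,2,1} = 0
G_A(11) = 0.
Pile B, S = {1, 4, 8}:
n :  0  1  2  3  4  5  6  7  8  9 10
G :  0  1  0  1  2  0  1  0  1  2  3
G_B(10) = 3.
Pile C, S = {1, 2, 3}:
n :  0  1  2  3  4  5  6  7  8  9 10 11 12 13 14 15 16 17
G :  0  1  2  3  0  1  2  3  0  1  2  3  0  1  2  3  0  1
G_C(17) = 1.
Combined Grundy value = 0 ⊕ 3 ⊕ 1 = 2.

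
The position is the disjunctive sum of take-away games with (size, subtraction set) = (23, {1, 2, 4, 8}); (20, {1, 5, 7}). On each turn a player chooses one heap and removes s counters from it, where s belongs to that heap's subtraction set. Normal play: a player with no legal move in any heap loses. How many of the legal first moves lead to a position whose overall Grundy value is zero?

Heap A, S = {1, 2, 4, 8}:
n :  0  1  2  3  4  5  6  7  8  9 10 11 12 13 14 15 16 17 18 19 20 21 22 23
G :  0  1  2  0  1  2  0  1  2  0  1  2  0  1  2  0  1  2  0  1  2  0  1  2
G_A(23) = 2.
Heap B, S = {1, 5, 7}:
n :  0  1  2  3  4  5  6  7  8  9 10 11 12 13 14 15 16 17 18 19 20
G :  0  1  0  1  0  1  0  1  0  1  0  1  0  1  0  1  0  1  0  1  0
G_B(20) = 0.
Combined Grundy value = 2 ⊕ 0 = 2.
A winning move leaves total XOR = 0, i.e. changes one component's Grundy value g to g ⊕ X where X is the current total.
Heap A: need g' = 2⊕2 = 0. Options: 23−1→G=1, 23−2→G=0, 23−4→G=1, 23−8→G=0. Hits: 2.
Heap B: need g' = 0⊕2 = 2. Options: 20−1→G=1, 20−5→G=1, 20−7→G=1. Hits: 0.

2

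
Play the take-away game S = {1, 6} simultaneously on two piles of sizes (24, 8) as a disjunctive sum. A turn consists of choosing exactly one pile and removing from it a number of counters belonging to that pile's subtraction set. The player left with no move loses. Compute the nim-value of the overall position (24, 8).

0

All piles use S = {1, 6}:
n :  0  1  2  3  4  5  6  7  8  9 10 11 12 13 14 15 16 17 18 19 20 21 22 23 24
G :  0  1  0  1  0  1  2  0  1  0  1  0  1  2  0  1  0  1  0  1  2  0  1  0  1
Pile A: G(24) = 1.
Pile B: G(8) = 1.
Combined Grundy value = 1 ⊕ 1 = 0.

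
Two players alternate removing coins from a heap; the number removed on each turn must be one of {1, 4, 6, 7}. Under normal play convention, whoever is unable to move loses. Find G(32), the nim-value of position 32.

n :  0  1  2  3  4  5  6  7  8  9 10 11 12 13 14 15 16 17 18 19 20 21 22 23 24 25 26 27 28 29 30 31 32
G :  0  1  0  1  2  0  1  2  3  2  0  1  2  0  1  0  1  2  0  1  2  3  2  0  1  2  0  1  0  1  2  0  1

1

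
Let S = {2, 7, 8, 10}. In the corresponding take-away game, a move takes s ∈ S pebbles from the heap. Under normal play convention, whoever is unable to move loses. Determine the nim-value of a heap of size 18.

n :  0  1  2  3  4  5  6  7  8  9 10 11 12 13 14 15 16 17 18
G :  0  0  1  1  0  0  1  1  2  2  3  3  2  2  3  3  0  0  1

1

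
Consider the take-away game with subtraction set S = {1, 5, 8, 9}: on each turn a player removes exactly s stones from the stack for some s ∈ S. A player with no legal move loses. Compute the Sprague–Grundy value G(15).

3

n :  0  1  2  3  4  5  6  7  8  9 10 11 12 13 14 15
G :  0  1  0  1  0  1  0  1  2  3  2  3  2  3  2  3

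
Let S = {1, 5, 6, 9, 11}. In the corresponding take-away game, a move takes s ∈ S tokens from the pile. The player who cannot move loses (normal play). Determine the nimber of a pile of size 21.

n :  0  1  2  3  4  5  6  7  8  9 10 11 12 13 14 15 16 17 18 19 20 21
G :  0  1  0  1  0  1  2  3  2  3  2  3  0  1  0  1  0  1  2  3  2  3

3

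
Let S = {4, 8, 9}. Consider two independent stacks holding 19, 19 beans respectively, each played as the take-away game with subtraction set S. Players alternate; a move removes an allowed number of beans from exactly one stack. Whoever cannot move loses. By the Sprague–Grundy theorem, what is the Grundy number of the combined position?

0

All stacks use S = {4, 8, 9}:
G(0) = 0
G(1) = mex{} = 0
G(2) = mex{} = 0
G(3) = mex{} = 0
G(4) = mex{0} = 1
G(5) = mex{0} = 1
G(6) = mex{0} = 1
G(7) = mex{0} = 1
G(8) = mex{1,0} = 2
G(9) = mex{1,0,0} = 2
G(10) = mex{1,0,0} = 2
G(11) = mex{1,0,0} = 2
G(12) = mex{2,1,0} = 3
G(13) = mex{2,1,1} = 0
G(14) = mex{2,1,1} = 0
G(15) = mex{2,1,1} = 0
G(16) = mex{3,2,1} = 0
G(17) = mex{0,2,2} = 1
G(18) = mex{0,2,2} = 1
G(19) = mex{0,2,2} = 1
Stack A: G(19) = 1.
Stack B: G(19) = 1.
Combined Grundy value = 1 ⊕ 1 = 0.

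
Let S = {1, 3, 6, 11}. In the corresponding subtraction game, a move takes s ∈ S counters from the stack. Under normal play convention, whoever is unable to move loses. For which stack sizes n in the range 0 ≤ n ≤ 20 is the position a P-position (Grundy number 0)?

0, 2, 4, 9, 14, 16, 18

n :  0  1  2  3  4  5  6  7  8  9 10 11 12 13 14 15 16 17 18 19 20
G :  0  1  0  1  0  1  2  3  2  0  1  3  4  2  0  1  0  1  0  1  2
P-positions are exactly the n with G(n) = 0.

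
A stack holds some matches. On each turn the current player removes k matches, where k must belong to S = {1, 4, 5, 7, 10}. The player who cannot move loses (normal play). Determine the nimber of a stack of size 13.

G(0) = 0
G(1) = mex{0} = 1
G(2) = mex{1} = 0
G(3) = mex{0} = 1
G(4) = mex{1,0} = 2
G(5) = mex{2,1,0} = 3
G(6) = mex{3,0,1} = 2
G(7) = mex{2,1,0,0} = 3
G(8) = mex{3,2,1,1} = 0
G(9) = mex{0,3,2,0} = 1
G(10) = mex{1,2,3,1,0} = 4
G(11) = mex{4,3,2,2,1} = 0
G(12) = mex{0,0,3,3,0} = 1
G(13) = mex{1,1,0,2,1} = 3

3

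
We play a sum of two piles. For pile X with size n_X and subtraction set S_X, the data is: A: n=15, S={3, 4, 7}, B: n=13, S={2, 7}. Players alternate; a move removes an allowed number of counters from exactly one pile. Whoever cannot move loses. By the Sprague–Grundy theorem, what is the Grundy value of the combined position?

Pile A, S = {3, 4, 7}:
G(0) = 0
G(1) = mex{} = 0
G(2) = mex{} = 0
G(3) = mex{0} = 1
G(4) = mex{0,0} = 1
G(5) = mex{0,0} = 1
G(6) = mex{1,0} = 2
G(7) = mex{1,1,0} = 2
G(8) = mex{1,1,0} = 2
G(9) = mex{2,1,0} = 3
G(10) = mex{2,2,1} = 0
G(11) = mex{2,2,1} = 0
G(12) = mex{3,2,1} = 0
G(13) = mex{0,3,2} = 1
G(14) = mex{0,0,2} = 1
G(15) = mex{0,0,2} = 1
G_A(15) = 1.
Pile B, S = {2, 7}:
n :  0  1  2  3  4  5  6  7  8  9 10 11 12 13
G :  0  0  1  1  0  0  1  1  2  0  0  1  1  0
G_B(13) = 0.
Combined Grundy value = 1 ⊕ 0 = 1.

1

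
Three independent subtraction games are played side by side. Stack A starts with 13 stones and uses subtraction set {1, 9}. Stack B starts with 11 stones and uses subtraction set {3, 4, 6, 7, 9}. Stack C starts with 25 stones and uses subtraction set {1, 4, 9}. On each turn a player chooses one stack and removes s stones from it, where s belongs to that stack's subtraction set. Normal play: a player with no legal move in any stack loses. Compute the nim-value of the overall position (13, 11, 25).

Stack A, S = {1, 9}:
n :  0  1  2  3  4  5  6  7  8  9 10 11 12 13
G :  0  1  0  1  0  1  0  1  0  1  0  1  0  1
G_A(13) = 1.
Stack B, S = {3, 4, 6, 7, 9}:
G(0) = 0
G(1) = mex{} = 0
G(2) = mex{} = 0
G(3) = mex{0} = 1
G(4) = mex{0,0} = 1
G(5) = mex{0,0} = 1
G(6) = mex{1,0,0} = 2
G(7) = mex{1,1,0,0} = 2
G(8) = mex{1,1,0,0} = 2
G(9) = mex{2,1,1,0,0} = 3
G(10) = mex{2,2,1,1,0} = 3
G(11) = mex{2,2,1,1,0} = 3
G_B(11) = 3.
Stack C, S = {1, 4, 9}:
n :  0  1  2  3  4  5  6  7  8  9 10 11 12 13 14 15 16 17 18 19 20 21 22 23 24 25
G :  0  1  0  1  2  0  1  0  1  2  0  1  0  1  2  0  1  0  1  2  0  1  0  1  2  0
G_C(25) = 0.
Combined Grundy value = 1 ⊕ 3 ⊕ 0 = 2.

2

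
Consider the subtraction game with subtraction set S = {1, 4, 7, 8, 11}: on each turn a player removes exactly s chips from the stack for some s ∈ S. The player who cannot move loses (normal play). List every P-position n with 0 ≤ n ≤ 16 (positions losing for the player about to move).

0, 2, 5, 14

G(0) = 0
G(1) = mex{0} = 1
G(2) = mex{1} = 0
G(3) = mex{0} = 1
G(4) = mex{1,0} = 2
G(5) = mex{2,1} = 0
G(6) = mex{0,0} = 1
G(7) = mex{1,1,0} = 2
G(8) = mex{2,2,1,0} = 3
G(9) = mex{3,0,0,1} = 2
G(10) = mex{2,1,1,0} = 3
G(11) = mex{3,2,2,1,0} = 4
G(12) = mex{4,3,0,2,1} = 5
G(13) = mex{5,2,1,0,0} = 3
G(14) = mex{3,3,2,1,1} = 0
G(15) = mex{0,4,3,2,2} = 1
G(16) = mex{1,5,2,3,0} = 4
P-positions are exactly the n with G(n) = 0.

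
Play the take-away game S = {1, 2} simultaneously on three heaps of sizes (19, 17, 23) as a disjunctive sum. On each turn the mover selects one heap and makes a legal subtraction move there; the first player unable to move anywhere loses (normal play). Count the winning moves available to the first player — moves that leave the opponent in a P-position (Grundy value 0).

All heaps use S = {1, 2}:
n :  0  1  2  3  4  5  6  7  8  9 10 11 12 13 14 15 16 17 18 19 20 21 22 23
G :  0  1  2  0  1  2  0  1  2  0  1  2  0  1  2  0  1  2  0  1  2  0  1  2
Heap A: G(19) = 1.
Heap B: G(17) = 2.
Heap C: G(23) = 2.
Combined Grundy value = 1 ⊕ 2 ⊕ 2 = 1.
A winning move leaves total XOR = 0, i.e. changes one component's Grundy value g to g ⊕ X where X is the current total.
Heap A: need g' = 1⊕1 = 0. Options: 19−1→G=0, 19−2→G=2. Hits: 1.
Heap B: need g' = 2⊕1 = 3. Options: 17−1→G=1, 17−2→G=0. Hits: 0.
Heap C: need g' = 2⊕1 = 3. Options: 23−1→G=1, 23−2→G=0. Hits: 0.

1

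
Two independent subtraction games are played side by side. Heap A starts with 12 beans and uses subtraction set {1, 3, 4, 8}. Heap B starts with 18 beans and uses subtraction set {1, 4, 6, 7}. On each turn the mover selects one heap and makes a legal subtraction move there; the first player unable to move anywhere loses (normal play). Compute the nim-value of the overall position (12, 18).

3

Heap A, S = {1, 3, 4, 8}:
n :  0  1  2  3  4  5  6  7  8  9 10 11 12
G :  0  1  0  1  2  3  2  0  1  0  1  2  3
G_A(12) = 3.
Heap B, S = {1, 4, 6, 7}:
G(0) = 0
G(1) = mex{0} = 1
G(2) = mex{1} = 0
G(3) = mex{0} = 1
G(4) = mex{1,0} = 2
G(5) = mex{2,1} = 0
G(6) = mex{0,0,0} = 1
G(7) = mex{1,1,1,0} = 2
G(8) = mex{2,2,0,1} = 3
G(9) = mex{3,0,1,0} = 2
G(10) = mex{2,1,2,1} = 0
G(11) = mex{0,2,0,2} = 1
G(12) = mex{1,3,1,0} = 2
G(13) = mex{2,2,2,1} = 0
G(14) = mex{0,0,3,2} = 1
G(15) = mex{1,1,2,3} = 0
G(16) = mex{0,2,0,2} = 1
G(17) = mex{1,0,1,0} = 2
G(18) = mex{2,1,2,1} = 0
G_B(18) = 0.
Combined Grundy value = 3 ⊕ 0 = 3.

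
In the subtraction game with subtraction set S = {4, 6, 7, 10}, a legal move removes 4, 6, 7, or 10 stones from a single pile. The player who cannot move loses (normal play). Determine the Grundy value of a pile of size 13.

G(0) = 0
G(1) = mex{} = 0
G(2) = mex{} = 0
G(3) = mex{} = 0
G(4) = mex{0} = 1
G(5) = mex{0} = 1
G(6) = mex{0,0} = 1
G(7) = mex{0,0,0} = 1
G(8) = mex{1,0,0} = 2
G(9) = mex{1,0,0} = 2
G(10) = mex{1,1,0,0} = 2
G(11) = mex{1,1,1,0} = 2
G(12) = mex{2,1,1,0} = 3
G(13) = mex{2,1,1,0} = 3

3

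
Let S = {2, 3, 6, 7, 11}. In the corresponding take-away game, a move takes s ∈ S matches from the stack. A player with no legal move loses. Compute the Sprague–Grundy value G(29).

n :  0  1  2  3  4  5  6  7  8  9 10 11 12 13 14 15 16 17 18 19 20 21 22 23 24 25 26 27 28 29
G :  0  0  1  1  2  0  3  1  2  0  0  1  1  2  0  3  1  2  0  0  1  1  2  0  3  1  2  0  0  1

1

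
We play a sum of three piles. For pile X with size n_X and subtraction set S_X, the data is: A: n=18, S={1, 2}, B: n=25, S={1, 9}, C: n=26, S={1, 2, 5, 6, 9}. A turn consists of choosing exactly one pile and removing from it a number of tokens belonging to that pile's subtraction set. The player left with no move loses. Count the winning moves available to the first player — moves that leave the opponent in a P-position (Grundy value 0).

1

Pile A, S = {1, 2}:
G(0) = 0
G(1) = mex{0} = 1
G(2) = mex{1,0} = 2
G(3) = mex{2,1} = 0
G(4) = mex{0,2} = 1
G(5) = mex{1,0} = 2
G(6) = mex{2,1} = 0
G(7) = mex{0,2} = 1
G(8) = mex{1,0} = 2
G(9) = mex{2,1} = 0
G(10) = mex{0,2} = 1
G(11) = mex{1,0} = 2
G(12) = mex{2,1} = 0
G(13) = mex{0,2} = 1
G(14) = mex{1,0} = 2
G(15) = mex{2,1} = 0
G(16) = mex{0,2} = 1
G(17) = mex{1,0} = 2
G(18) = mex{2,1} = 0
G_A(18) = 0.
Pile B, S = {1, 9}:
n :  0  1  2  3  4  5  6  7  8  9 10 11 12 13 14 15 16 17 18 19 20 21 22 23 24 25
G :  0  1  0  1  0  1  0  1  0  1  0  1  0  1  0  1  0  1  0  1  0  1  0  1  0  1
G_B(25) = 1.
Pile C, S = {1, 2, 5, 6, 9}:
G(0) = 0
G(1) = mex{0} = 1
G(2) = mex{1,0} = 2
G(3) = mex{2,1} = 0
G(4) = mex{0,2} = 1
G(5) = mex{1,0,0} = 2
G(6) = mex{2,1,1,0} = 3
G(7) = mex{3,2,2,1} = 0
G(8) = mex{0,3,0,2} = 1
G(9) = mex{1,0,1,0,0} = 2
G(10) = mex{2,1,2,1,1} = 0
G(11) = mex{0,2,3,2,2} = 1
G(12) = mex{1,0,0,3,0} = 2
G(13) = mex{2,1,1,0,1} = 3
G(14) = mex{3,2,2,1,2} = 0
G(15) = mex{0,3,0,2,3} = 1
G(16) = mex{1,0,1,0,0} = 2
G(17) = mex{2,1,2,1,1} = 0
G(18) = mex{0,2,3,2,2} = 1
G(19) = mex{1,0,0,3,0} = 2
G(20) = mex{2,1,1,0,1} = 3
G(21) = mex{3,2,2,1,2} = 0
G(22) = mex{0,3,0,2,3} = 1
G(23) = mex{1,0,1,0,0} = 2
G(24) = mex{2,1,2,1,1} = 0
G(25) = mex{0,2,3,2,2} = 1
G(26) = mex{1,0,0,3,0} = 2
G_C(26) = 2.
Combined Grundy value = 0 ⊕ 1 ⊕ 2 = 3.
A winning move leaves total XOR = 0, i.e. changes one component's Grundy value g to g ⊕ X where X is the current total.
Pile A: need g' = 0⊕3 = 3. Options: 18−1→G=2, 18−2→G=1. Hits: 0.
Pile B: need g' = 1⊕3 = 2. Options: 25−1→G=0, 25−9→G=0. Hits: 0.
Pile C: need g' = 2⊕3 = 1. Options: 26−1→G=1, 26−2→G=0, 26−5→G=0, 26−6→G=3, 26−9→G=0. Hits: 1.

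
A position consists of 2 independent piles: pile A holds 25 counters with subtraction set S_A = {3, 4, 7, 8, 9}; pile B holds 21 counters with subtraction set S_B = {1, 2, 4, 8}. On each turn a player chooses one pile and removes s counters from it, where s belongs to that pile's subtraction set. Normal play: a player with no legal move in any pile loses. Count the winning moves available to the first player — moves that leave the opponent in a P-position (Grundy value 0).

0

Pile A, S = {3, 4, 7, 8, 9}:
n :  0  1  2  3  4  5  6  7  8  9 10 11 12 13 14 15 16 17 18 19 20 21 22 23 24 25
G :  0  0  0  1  1  1  2  2  2  3  3  3  0  0  0  1  1  1  2  2  2  3  3  3  0  0
G_A(25) = 0.
Pile B, S = {1, 2, 4, 8}:
n :  0  1  2  3  4  5  6  7  8  9 10 11 12 13 14 15 16 17 18 19 20 21
G :  0  1  2  0  1  2  0  1  2  0  1  2  0  1  2  0  1  2  0  1  2  0
G_B(21) = 0.
Combined Grundy value = 0 ⊕ 0 = 0.
A winning move leaves total XOR = 0, i.e. changes one component's Grundy value g to g ⊕ X where X is the current total.
Pile A: target g' = 0⊕0 = 0, but every legal move changes the Grundy value (mex property), so 0 moves.
Pile B: target g' = 0⊕0 = 0, but every legal move changes the Grundy value (mex property), so 0 moves.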